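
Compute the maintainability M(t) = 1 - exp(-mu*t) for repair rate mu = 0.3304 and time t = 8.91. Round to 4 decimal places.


mu = 0.3304, t = 8.91
mu * t = 0.3304 * 8.91 = 2.9439
exp(-2.9439) = 0.0527
M(t) = 1 - 0.0527
M(t) = 0.9473

0.9473


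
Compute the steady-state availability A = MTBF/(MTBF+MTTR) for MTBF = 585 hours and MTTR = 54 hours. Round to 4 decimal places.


MTBF = 585
MTTR = 54
MTBF + MTTR = 639
A = 585 / 639
A = 0.9155

0.9155


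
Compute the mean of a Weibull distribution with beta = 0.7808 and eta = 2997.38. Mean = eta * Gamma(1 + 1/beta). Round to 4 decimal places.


beta = 0.7808, eta = 2997.38
1/beta = 1.2807
1 + 1/beta = 2.2807
Gamma(2.2807) = 1.1534
Mean = 2997.38 * 1.1534
Mean = 3457.241

3457.241


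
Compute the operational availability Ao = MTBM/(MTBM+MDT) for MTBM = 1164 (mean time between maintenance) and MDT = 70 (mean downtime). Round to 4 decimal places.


MTBM = 1164
MDT = 70
MTBM + MDT = 1234
Ao = 1164 / 1234
Ao = 0.9433

0.9433


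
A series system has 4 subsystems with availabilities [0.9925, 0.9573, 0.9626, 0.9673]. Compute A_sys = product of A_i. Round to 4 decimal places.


Subsystems: [0.9925, 0.9573, 0.9626, 0.9673]
After subsystem 1 (A=0.9925): product = 0.9925
After subsystem 2 (A=0.9573): product = 0.9501
After subsystem 3 (A=0.9626): product = 0.9146
After subsystem 4 (A=0.9673): product = 0.8847
A_sys = 0.8847

0.8847


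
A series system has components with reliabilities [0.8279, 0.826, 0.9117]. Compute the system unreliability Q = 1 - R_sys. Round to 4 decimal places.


Components: [0.8279, 0.826, 0.9117]
After component 1: product = 0.8279
After component 2: product = 0.6838
After component 3: product = 0.6235
R_sys = 0.6235
Q = 1 - 0.6235 = 0.3765

0.3765


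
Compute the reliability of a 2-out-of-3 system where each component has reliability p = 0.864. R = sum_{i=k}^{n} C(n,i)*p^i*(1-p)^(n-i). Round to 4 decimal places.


k = 2, n = 3, p = 0.864
i=2: C(3,2)=3 * 0.864^2 * 0.136^1 = 0.3046
i=3: C(3,3)=1 * 0.864^3 * 0.136^0 = 0.645
R = sum of terms = 0.9495

0.9495


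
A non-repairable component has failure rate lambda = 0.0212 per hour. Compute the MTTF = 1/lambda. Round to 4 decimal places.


lambda = 0.0212
MTTF = 1 / 0.0212
MTTF = 47.1698

47.1698


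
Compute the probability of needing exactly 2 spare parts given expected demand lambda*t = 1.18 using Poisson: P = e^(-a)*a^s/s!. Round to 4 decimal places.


a = 1.18, s = 2
e^(-a) = e^(-1.18) = 0.3073
a^s = 1.18^2 = 1.3924
s! = 2
P = 0.3073 * 1.3924 / 2
P = 0.2139

0.2139


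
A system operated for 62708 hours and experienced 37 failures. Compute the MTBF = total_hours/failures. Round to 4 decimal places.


total_hours = 62708
failures = 37
MTBF = 62708 / 37
MTBF = 1694.8108

1694.8108


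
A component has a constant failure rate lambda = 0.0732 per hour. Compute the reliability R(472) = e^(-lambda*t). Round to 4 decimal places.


lambda = 0.0732
t = 472
lambda * t = 34.5504
R(t) = e^(-34.5504)
R(t) = 0.0

0.0


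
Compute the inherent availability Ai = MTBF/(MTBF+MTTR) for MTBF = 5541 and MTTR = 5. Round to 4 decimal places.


MTBF = 5541
MTTR = 5
MTBF + MTTR = 5546
Ai = 5541 / 5546
Ai = 0.9991

0.9991


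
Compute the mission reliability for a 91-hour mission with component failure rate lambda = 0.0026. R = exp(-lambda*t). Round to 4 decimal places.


lambda = 0.0026
mission_time = 91
lambda * t = 0.0026 * 91 = 0.2366
R = exp(-0.2366)
R = 0.7893

0.7893


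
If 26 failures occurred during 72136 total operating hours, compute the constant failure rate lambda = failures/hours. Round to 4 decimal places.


failures = 26
total_hours = 72136
lambda = 26 / 72136
lambda = 0.0004

0.0004


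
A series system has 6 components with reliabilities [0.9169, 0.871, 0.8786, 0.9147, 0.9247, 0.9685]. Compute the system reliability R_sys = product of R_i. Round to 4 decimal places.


Components: [0.9169, 0.871, 0.8786, 0.9147, 0.9247, 0.9685]
After component 1 (R=0.9169): product = 0.9169
After component 2 (R=0.871): product = 0.7986
After component 3 (R=0.8786): product = 0.7017
After component 4 (R=0.9147): product = 0.6418
After component 5 (R=0.9247): product = 0.5935
After component 6 (R=0.9685): product = 0.5748
R_sys = 0.5748

0.5748


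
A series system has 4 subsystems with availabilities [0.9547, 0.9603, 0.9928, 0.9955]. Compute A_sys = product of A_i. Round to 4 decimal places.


Subsystems: [0.9547, 0.9603, 0.9928, 0.9955]
After subsystem 1 (A=0.9547): product = 0.9547
After subsystem 2 (A=0.9603): product = 0.9168
After subsystem 3 (A=0.9928): product = 0.9102
After subsystem 4 (A=0.9955): product = 0.9061
A_sys = 0.9061

0.9061


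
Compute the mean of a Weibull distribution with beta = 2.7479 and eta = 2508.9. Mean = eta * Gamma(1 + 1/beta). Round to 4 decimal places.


beta = 2.7479, eta = 2508.9
1/beta = 0.3639
1 + 1/beta = 1.3639
Gamma(1.3639) = 0.8898
Mean = 2508.9 * 0.8898
Mean = 2232.5001

2232.5001


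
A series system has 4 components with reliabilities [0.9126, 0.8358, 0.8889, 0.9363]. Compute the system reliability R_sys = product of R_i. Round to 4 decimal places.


Components: [0.9126, 0.8358, 0.8889, 0.9363]
After component 1 (R=0.9126): product = 0.9126
After component 2 (R=0.8358): product = 0.7628
After component 3 (R=0.8889): product = 0.678
After component 4 (R=0.9363): product = 0.6348
R_sys = 0.6348

0.6348


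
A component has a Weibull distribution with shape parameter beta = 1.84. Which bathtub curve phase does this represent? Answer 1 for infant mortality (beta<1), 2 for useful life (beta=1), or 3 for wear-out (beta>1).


beta = 1.84
Compare beta to 1:
beta < 1 => infant mortality (phase 1)
beta = 1 => useful life (phase 2)
beta > 1 => wear-out (phase 3)
Since beta = 1.84, this is wear-out (increasing failure rate)
Phase = 3

3


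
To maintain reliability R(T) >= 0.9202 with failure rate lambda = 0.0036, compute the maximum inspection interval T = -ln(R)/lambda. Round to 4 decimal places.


R_target = 0.9202
lambda = 0.0036
-ln(0.9202) = 0.0832
T = 0.0832 / 0.0036
T = 23.1012

23.1012


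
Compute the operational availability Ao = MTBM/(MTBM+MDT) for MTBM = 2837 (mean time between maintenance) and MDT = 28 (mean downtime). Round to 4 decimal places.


MTBM = 2837
MDT = 28
MTBM + MDT = 2865
Ao = 2837 / 2865
Ao = 0.9902

0.9902


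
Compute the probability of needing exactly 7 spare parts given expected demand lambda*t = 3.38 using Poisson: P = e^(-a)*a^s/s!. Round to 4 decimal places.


a = 3.38, s = 7
e^(-a) = e^(-3.38) = 0.034
a^s = 3.38^7 = 5039.8418
s! = 5040
P = 0.034 * 5039.8418 / 5040
P = 0.034

0.034


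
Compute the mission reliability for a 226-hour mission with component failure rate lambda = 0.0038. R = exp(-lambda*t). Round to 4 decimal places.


lambda = 0.0038
mission_time = 226
lambda * t = 0.0038 * 226 = 0.8588
R = exp(-0.8588)
R = 0.4237

0.4237


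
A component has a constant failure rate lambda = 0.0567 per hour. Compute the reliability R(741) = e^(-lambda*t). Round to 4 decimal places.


lambda = 0.0567
t = 741
lambda * t = 42.0147
R(t) = e^(-42.0147)
R(t) = 0.0

0.0


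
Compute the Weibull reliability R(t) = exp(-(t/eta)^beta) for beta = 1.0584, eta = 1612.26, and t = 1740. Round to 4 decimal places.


beta = 1.0584, eta = 1612.26, t = 1740
t/eta = 1740 / 1612.26 = 1.0792
(t/eta)^beta = 1.0792^1.0584 = 1.084
R(t) = exp(-1.084)
R(t) = 0.3382

0.3382


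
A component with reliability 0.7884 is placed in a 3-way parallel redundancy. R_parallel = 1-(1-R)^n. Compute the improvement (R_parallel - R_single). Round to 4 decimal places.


R_single = 0.7884, n = 3
1 - R_single = 0.2116
(1 - R_single)^n = 0.2116^3 = 0.0095
R_parallel = 1 - 0.0095 = 0.9905
Improvement = 0.9905 - 0.7884
Improvement = 0.2021

0.2021


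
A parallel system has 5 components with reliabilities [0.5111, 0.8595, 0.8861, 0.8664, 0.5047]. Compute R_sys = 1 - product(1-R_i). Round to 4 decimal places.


Components: [0.5111, 0.8595, 0.8861, 0.8664, 0.5047]
(1 - 0.5111) = 0.4889, running product = 0.4889
(1 - 0.8595) = 0.1405, running product = 0.0687
(1 - 0.8861) = 0.1139, running product = 0.0078
(1 - 0.8664) = 0.1336, running product = 0.001
(1 - 0.5047) = 0.4953, running product = 0.0005
Product of (1-R_i) = 0.0005
R_sys = 1 - 0.0005 = 0.9995

0.9995


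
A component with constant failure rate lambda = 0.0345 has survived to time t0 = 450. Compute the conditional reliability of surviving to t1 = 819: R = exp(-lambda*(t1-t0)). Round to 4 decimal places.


lambda = 0.0345
t0 = 450, t1 = 819
t1 - t0 = 369
lambda * (t1-t0) = 0.0345 * 369 = 12.7305
R = exp(-12.7305)
R = 0.0

0.0


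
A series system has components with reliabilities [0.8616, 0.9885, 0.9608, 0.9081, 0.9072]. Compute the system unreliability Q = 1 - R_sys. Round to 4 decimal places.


Components: [0.8616, 0.9885, 0.9608, 0.9081, 0.9072]
After component 1: product = 0.8616
After component 2: product = 0.8517
After component 3: product = 0.8183
After component 4: product = 0.7431
After component 5: product = 0.6741
R_sys = 0.6741
Q = 1 - 0.6741 = 0.3259

0.3259


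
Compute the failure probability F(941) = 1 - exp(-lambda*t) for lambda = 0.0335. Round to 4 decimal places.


lambda = 0.0335, t = 941
lambda * t = 31.5235
exp(-31.5235) = 0.0
F(t) = 1 - 0.0
F(t) = 1.0

1.0


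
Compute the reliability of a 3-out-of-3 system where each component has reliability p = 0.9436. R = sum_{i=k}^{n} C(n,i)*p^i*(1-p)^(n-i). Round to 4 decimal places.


k = 3, n = 3, p = 0.9436
i=3: C(3,3)=1 * 0.9436^3 * 0.0564^0 = 0.8402
R = sum of terms = 0.8402

0.8402


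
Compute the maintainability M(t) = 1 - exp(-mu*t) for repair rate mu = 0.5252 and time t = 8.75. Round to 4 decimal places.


mu = 0.5252, t = 8.75
mu * t = 0.5252 * 8.75 = 4.5955
exp(-4.5955) = 0.0101
M(t) = 1 - 0.0101
M(t) = 0.9899

0.9899


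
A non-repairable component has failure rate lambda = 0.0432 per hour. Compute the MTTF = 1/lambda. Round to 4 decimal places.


lambda = 0.0432
MTTF = 1 / 0.0432
MTTF = 23.1481

23.1481


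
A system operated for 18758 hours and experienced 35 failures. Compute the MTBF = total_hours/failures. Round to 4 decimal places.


total_hours = 18758
failures = 35
MTBF = 18758 / 35
MTBF = 535.9429

535.9429


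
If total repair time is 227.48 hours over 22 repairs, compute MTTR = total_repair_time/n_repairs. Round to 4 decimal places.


total_repair_time = 227.48
n_repairs = 22
MTTR = 227.48 / 22
MTTR = 10.34

10.34


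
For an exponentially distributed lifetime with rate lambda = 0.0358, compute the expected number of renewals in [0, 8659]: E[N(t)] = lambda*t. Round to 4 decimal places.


lambda = 0.0358
t = 8659
E[N(t)] = lambda * t
E[N(t)] = 0.0358 * 8659
E[N(t)] = 309.9922

309.9922


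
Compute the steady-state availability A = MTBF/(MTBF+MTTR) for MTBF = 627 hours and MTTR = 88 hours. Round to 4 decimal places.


MTBF = 627
MTTR = 88
MTBF + MTTR = 715
A = 627 / 715
A = 0.8769

0.8769


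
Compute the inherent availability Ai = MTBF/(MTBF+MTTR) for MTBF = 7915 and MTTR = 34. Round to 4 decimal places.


MTBF = 7915
MTTR = 34
MTBF + MTTR = 7949
Ai = 7915 / 7949
Ai = 0.9957

0.9957


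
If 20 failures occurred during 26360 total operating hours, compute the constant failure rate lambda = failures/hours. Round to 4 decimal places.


failures = 20
total_hours = 26360
lambda = 20 / 26360
lambda = 0.0008

0.0008


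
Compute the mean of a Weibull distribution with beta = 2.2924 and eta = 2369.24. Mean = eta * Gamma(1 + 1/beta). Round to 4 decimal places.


beta = 2.2924, eta = 2369.24
1/beta = 0.4362
1 + 1/beta = 1.4362
Gamma(1.4362) = 0.8859
Mean = 2369.24 * 0.8859
Mean = 2098.8671

2098.8671


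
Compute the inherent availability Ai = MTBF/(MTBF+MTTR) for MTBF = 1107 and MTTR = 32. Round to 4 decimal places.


MTBF = 1107
MTTR = 32
MTBF + MTTR = 1139
Ai = 1107 / 1139
Ai = 0.9719

0.9719


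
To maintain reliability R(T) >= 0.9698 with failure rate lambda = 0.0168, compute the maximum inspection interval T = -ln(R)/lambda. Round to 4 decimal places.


R_target = 0.9698
lambda = 0.0168
-ln(0.9698) = 0.0307
T = 0.0307 / 0.0168
T = 1.8253

1.8253


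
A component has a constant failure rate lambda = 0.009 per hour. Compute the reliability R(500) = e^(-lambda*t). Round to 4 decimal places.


lambda = 0.009
t = 500
lambda * t = 4.5
R(t) = e^(-4.5)
R(t) = 0.0111

0.0111


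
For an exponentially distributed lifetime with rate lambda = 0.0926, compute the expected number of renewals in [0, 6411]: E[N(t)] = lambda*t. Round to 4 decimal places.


lambda = 0.0926
t = 6411
E[N(t)] = lambda * t
E[N(t)] = 0.0926 * 6411
E[N(t)] = 593.6586

593.6586


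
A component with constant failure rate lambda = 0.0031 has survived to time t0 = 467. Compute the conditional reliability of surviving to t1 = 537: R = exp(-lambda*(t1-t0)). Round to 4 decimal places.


lambda = 0.0031
t0 = 467, t1 = 537
t1 - t0 = 70
lambda * (t1-t0) = 0.0031 * 70 = 0.217
R = exp(-0.217)
R = 0.8049

0.8049


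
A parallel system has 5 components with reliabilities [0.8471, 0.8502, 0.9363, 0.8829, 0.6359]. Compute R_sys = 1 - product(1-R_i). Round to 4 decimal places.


Components: [0.8471, 0.8502, 0.9363, 0.8829, 0.6359]
(1 - 0.8471) = 0.1529, running product = 0.1529
(1 - 0.8502) = 0.1498, running product = 0.0229
(1 - 0.9363) = 0.0637, running product = 0.0015
(1 - 0.8829) = 0.1171, running product = 0.0002
(1 - 0.6359) = 0.3641, running product = 0.0001
Product of (1-R_i) = 0.0001
R_sys = 1 - 0.0001 = 0.9999

0.9999


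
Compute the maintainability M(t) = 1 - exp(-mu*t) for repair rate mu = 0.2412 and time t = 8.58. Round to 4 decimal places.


mu = 0.2412, t = 8.58
mu * t = 0.2412 * 8.58 = 2.0695
exp(-2.0695) = 0.1262
M(t) = 1 - 0.1262
M(t) = 0.8738

0.8738


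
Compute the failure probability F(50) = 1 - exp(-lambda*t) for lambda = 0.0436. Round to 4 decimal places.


lambda = 0.0436, t = 50
lambda * t = 2.18
exp(-2.18) = 0.113
F(t) = 1 - 0.113
F(t) = 0.887

0.887


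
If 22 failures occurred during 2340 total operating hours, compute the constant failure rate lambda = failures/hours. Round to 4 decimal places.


failures = 22
total_hours = 2340
lambda = 22 / 2340
lambda = 0.0094

0.0094


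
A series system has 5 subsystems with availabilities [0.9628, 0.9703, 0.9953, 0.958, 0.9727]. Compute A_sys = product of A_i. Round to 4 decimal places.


Subsystems: [0.9628, 0.9703, 0.9953, 0.958, 0.9727]
After subsystem 1 (A=0.9628): product = 0.9628
After subsystem 2 (A=0.9703): product = 0.9342
After subsystem 3 (A=0.9953): product = 0.9298
After subsystem 4 (A=0.958): product = 0.8908
After subsystem 5 (A=0.9727): product = 0.8664
A_sys = 0.8664

0.8664


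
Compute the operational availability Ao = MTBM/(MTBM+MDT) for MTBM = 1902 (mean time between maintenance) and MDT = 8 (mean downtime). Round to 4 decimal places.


MTBM = 1902
MDT = 8
MTBM + MDT = 1910
Ao = 1902 / 1910
Ao = 0.9958

0.9958


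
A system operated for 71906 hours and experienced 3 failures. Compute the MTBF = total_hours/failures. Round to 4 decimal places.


total_hours = 71906
failures = 3
MTBF = 71906 / 3
MTBF = 23968.6667

23968.6667


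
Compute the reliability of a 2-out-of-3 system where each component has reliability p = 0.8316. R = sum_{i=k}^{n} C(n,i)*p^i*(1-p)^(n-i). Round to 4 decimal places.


k = 2, n = 3, p = 0.8316
i=2: C(3,2)=3 * 0.8316^2 * 0.1684^1 = 0.3494
i=3: C(3,3)=1 * 0.8316^3 * 0.1684^0 = 0.5751
R = sum of terms = 0.9245

0.9245


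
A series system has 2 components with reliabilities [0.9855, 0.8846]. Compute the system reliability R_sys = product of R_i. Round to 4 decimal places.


Components: [0.9855, 0.8846]
After component 1 (R=0.9855): product = 0.9855
After component 2 (R=0.8846): product = 0.8718
R_sys = 0.8718

0.8718


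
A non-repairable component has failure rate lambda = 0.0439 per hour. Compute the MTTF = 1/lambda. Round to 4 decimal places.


lambda = 0.0439
MTTF = 1 / 0.0439
MTTF = 22.779

22.779


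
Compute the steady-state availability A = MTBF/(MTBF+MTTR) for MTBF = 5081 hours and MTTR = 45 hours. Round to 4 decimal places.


MTBF = 5081
MTTR = 45
MTBF + MTTR = 5126
A = 5081 / 5126
A = 0.9912

0.9912


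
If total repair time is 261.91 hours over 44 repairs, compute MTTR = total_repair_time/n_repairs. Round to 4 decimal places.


total_repair_time = 261.91
n_repairs = 44
MTTR = 261.91 / 44
MTTR = 5.9525

5.9525


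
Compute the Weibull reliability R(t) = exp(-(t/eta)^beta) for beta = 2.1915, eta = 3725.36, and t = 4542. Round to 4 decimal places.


beta = 2.1915, eta = 3725.36, t = 4542
t/eta = 4542 / 3725.36 = 1.2192
(t/eta)^beta = 1.2192^2.1915 = 1.544
R(t) = exp(-1.544)
R(t) = 0.2135

0.2135


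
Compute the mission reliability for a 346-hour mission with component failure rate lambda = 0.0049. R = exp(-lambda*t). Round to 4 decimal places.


lambda = 0.0049
mission_time = 346
lambda * t = 0.0049 * 346 = 1.6954
R = exp(-1.6954)
R = 0.1835

0.1835


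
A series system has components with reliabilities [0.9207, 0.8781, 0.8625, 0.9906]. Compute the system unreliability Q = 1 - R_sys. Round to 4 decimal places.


Components: [0.9207, 0.8781, 0.8625, 0.9906]
After component 1: product = 0.9207
After component 2: product = 0.8085
After component 3: product = 0.6973
After component 4: product = 0.6907
R_sys = 0.6907
Q = 1 - 0.6907 = 0.3093

0.3093


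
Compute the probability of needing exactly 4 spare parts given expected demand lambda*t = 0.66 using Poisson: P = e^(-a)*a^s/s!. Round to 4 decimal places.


a = 0.66, s = 4
e^(-a) = e^(-0.66) = 0.5169
a^s = 0.66^4 = 0.1897
s! = 24
P = 0.5169 * 0.1897 / 24
P = 0.0041

0.0041


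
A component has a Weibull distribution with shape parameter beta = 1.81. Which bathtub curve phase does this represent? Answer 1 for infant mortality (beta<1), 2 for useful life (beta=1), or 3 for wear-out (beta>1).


beta = 1.81
Compare beta to 1:
beta < 1 => infant mortality (phase 1)
beta = 1 => useful life (phase 2)
beta > 1 => wear-out (phase 3)
Since beta = 1.81, this is wear-out (increasing failure rate)
Phase = 3

3


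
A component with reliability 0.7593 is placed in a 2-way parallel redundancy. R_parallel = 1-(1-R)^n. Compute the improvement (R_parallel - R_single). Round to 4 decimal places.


R_single = 0.7593, n = 2
1 - R_single = 0.2407
(1 - R_single)^n = 0.2407^2 = 0.0579
R_parallel = 1 - 0.0579 = 0.9421
Improvement = 0.9421 - 0.7593
Improvement = 0.1828

0.1828


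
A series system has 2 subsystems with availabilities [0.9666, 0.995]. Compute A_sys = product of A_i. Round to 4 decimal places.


Subsystems: [0.9666, 0.995]
After subsystem 1 (A=0.9666): product = 0.9666
After subsystem 2 (A=0.995): product = 0.9618
A_sys = 0.9618

0.9618


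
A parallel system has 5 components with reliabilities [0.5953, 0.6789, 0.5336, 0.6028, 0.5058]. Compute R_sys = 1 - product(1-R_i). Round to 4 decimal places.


Components: [0.5953, 0.6789, 0.5336, 0.6028, 0.5058]
(1 - 0.5953) = 0.4047, running product = 0.4047
(1 - 0.6789) = 0.3211, running product = 0.1299
(1 - 0.5336) = 0.4664, running product = 0.0606
(1 - 0.6028) = 0.3972, running product = 0.0241
(1 - 0.5058) = 0.4942, running product = 0.0119
Product of (1-R_i) = 0.0119
R_sys = 1 - 0.0119 = 0.9881

0.9881


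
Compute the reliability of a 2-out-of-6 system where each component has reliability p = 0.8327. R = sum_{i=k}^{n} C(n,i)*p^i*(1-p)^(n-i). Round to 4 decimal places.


k = 2, n = 6, p = 0.8327
i=2: C(6,2)=15 * 0.8327^2 * 0.1673^4 = 0.0081
i=3: C(6,3)=20 * 0.8327^3 * 0.1673^3 = 0.0541
i=4: C(6,4)=15 * 0.8327^4 * 0.1673^2 = 0.2019
i=5: C(6,5)=6 * 0.8327^5 * 0.1673^1 = 0.4019
i=6: C(6,6)=1 * 0.8327^6 * 0.1673^0 = 0.3334
R = sum of terms = 0.9993

0.9993


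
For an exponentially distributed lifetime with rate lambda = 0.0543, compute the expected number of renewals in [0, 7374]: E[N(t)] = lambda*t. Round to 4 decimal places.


lambda = 0.0543
t = 7374
E[N(t)] = lambda * t
E[N(t)] = 0.0543 * 7374
E[N(t)] = 400.4082

400.4082


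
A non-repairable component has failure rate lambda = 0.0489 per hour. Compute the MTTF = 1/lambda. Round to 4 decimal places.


lambda = 0.0489
MTTF = 1 / 0.0489
MTTF = 20.4499

20.4499


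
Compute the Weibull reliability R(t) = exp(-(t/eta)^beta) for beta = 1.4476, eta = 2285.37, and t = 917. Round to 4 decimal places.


beta = 1.4476, eta = 2285.37, t = 917
t/eta = 917 / 2285.37 = 0.4012
(t/eta)^beta = 0.4012^1.4476 = 0.2666
R(t) = exp(-0.2666)
R(t) = 0.766

0.766


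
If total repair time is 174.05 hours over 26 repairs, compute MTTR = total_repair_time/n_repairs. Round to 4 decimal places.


total_repair_time = 174.05
n_repairs = 26
MTTR = 174.05 / 26
MTTR = 6.6942

6.6942


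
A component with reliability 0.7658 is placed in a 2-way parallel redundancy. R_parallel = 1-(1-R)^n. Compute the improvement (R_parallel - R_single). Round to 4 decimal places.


R_single = 0.7658, n = 2
1 - R_single = 0.2342
(1 - R_single)^n = 0.2342^2 = 0.0548
R_parallel = 1 - 0.0548 = 0.9452
Improvement = 0.9452 - 0.7658
Improvement = 0.1794

0.1794


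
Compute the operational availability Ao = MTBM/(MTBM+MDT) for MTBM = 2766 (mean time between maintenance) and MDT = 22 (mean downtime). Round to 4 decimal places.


MTBM = 2766
MDT = 22
MTBM + MDT = 2788
Ao = 2766 / 2788
Ao = 0.9921

0.9921


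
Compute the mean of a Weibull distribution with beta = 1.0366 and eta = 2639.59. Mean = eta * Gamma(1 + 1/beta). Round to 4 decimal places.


beta = 1.0366, eta = 2639.59
1/beta = 0.9647
1 + 1/beta = 1.9647
Gamma(1.9647) = 0.9856
Mean = 2639.59 * 0.9856
Mean = 2601.5334

2601.5334


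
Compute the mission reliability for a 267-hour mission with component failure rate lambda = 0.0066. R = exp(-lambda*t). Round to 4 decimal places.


lambda = 0.0066
mission_time = 267
lambda * t = 0.0066 * 267 = 1.7622
R = exp(-1.7622)
R = 0.1717

0.1717


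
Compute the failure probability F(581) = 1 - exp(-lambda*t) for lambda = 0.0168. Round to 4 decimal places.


lambda = 0.0168, t = 581
lambda * t = 9.7608
exp(-9.7608) = 0.0001
F(t) = 1 - 0.0001
F(t) = 0.9999

0.9999


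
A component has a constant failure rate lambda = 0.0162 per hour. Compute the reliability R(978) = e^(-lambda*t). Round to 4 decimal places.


lambda = 0.0162
t = 978
lambda * t = 15.8436
R(t) = e^(-15.8436)
R(t) = 0.0

0.0


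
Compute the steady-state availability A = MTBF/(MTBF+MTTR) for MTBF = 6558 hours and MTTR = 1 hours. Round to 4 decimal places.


MTBF = 6558
MTTR = 1
MTBF + MTTR = 6559
A = 6558 / 6559
A = 0.9998

0.9998


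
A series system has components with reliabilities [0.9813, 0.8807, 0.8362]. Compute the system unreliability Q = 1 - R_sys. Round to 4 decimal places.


Components: [0.9813, 0.8807, 0.8362]
After component 1: product = 0.9813
After component 2: product = 0.8642
After component 3: product = 0.7227
R_sys = 0.7227
Q = 1 - 0.7227 = 0.2773

0.2773


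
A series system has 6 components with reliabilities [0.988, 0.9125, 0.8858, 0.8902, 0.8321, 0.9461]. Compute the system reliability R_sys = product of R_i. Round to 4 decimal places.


Components: [0.988, 0.9125, 0.8858, 0.8902, 0.8321, 0.9461]
After component 1 (R=0.988): product = 0.988
After component 2 (R=0.9125): product = 0.9015
After component 3 (R=0.8858): product = 0.7986
After component 4 (R=0.8902): product = 0.7109
After component 5 (R=0.8321): product = 0.5915
After component 6 (R=0.9461): product = 0.5597
R_sys = 0.5597

0.5597


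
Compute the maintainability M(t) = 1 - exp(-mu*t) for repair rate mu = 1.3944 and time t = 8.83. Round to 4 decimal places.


mu = 1.3944, t = 8.83
mu * t = 1.3944 * 8.83 = 12.3126
exp(-12.3126) = 0.0
M(t) = 1 - 0.0
M(t) = 1.0

1.0


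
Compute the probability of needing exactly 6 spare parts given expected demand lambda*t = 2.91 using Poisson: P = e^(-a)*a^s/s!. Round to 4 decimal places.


a = 2.91, s = 6
e^(-a) = e^(-2.91) = 0.0545
a^s = 2.91^6 = 607.2366
s! = 720
P = 0.0545 * 607.2366 / 720
P = 0.0459

0.0459


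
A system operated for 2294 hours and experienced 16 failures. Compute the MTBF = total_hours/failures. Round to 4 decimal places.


total_hours = 2294
failures = 16
MTBF = 2294 / 16
MTBF = 143.375

143.375


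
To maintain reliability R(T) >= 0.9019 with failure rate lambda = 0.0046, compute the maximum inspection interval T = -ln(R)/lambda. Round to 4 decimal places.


R_target = 0.9019
lambda = 0.0046
-ln(0.9019) = 0.1033
T = 0.1033 / 0.0046
T = 22.446

22.446


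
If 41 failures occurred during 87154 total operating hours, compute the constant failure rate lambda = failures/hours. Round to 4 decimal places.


failures = 41
total_hours = 87154
lambda = 41 / 87154
lambda = 0.0005

0.0005


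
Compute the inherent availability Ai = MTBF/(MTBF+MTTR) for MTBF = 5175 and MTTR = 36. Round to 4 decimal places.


MTBF = 5175
MTTR = 36
MTBF + MTTR = 5211
Ai = 5175 / 5211
Ai = 0.9931

0.9931


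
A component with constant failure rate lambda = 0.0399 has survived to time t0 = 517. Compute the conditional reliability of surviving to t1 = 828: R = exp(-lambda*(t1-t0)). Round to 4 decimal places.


lambda = 0.0399
t0 = 517, t1 = 828
t1 - t0 = 311
lambda * (t1-t0) = 0.0399 * 311 = 12.4089
R = exp(-12.4089)
R = 0.0

0.0


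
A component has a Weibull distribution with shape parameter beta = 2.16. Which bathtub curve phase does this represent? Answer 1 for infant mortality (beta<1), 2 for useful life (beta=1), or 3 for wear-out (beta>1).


beta = 2.16
Compare beta to 1:
beta < 1 => infant mortality (phase 1)
beta = 1 => useful life (phase 2)
beta > 1 => wear-out (phase 3)
Since beta = 2.16, this is wear-out (increasing failure rate)
Phase = 3

3


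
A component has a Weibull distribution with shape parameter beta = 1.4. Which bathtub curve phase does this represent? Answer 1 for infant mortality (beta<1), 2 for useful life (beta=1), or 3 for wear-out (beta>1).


beta = 1.4
Compare beta to 1:
beta < 1 => infant mortality (phase 1)
beta = 1 => useful life (phase 2)
beta > 1 => wear-out (phase 3)
Since beta = 1.4, this is wear-out (increasing failure rate)
Phase = 3

3


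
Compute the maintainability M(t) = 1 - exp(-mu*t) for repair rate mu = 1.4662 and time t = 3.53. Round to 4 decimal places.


mu = 1.4662, t = 3.53
mu * t = 1.4662 * 3.53 = 5.1757
exp(-5.1757) = 0.0057
M(t) = 1 - 0.0057
M(t) = 0.9943

0.9943


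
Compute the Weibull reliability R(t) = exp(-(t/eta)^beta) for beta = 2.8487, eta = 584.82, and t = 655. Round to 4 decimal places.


beta = 2.8487, eta = 584.82, t = 655
t/eta = 655 / 584.82 = 1.12
(t/eta)^beta = 1.12^2.8487 = 1.3811
R(t) = exp(-1.3811)
R(t) = 0.2513

0.2513


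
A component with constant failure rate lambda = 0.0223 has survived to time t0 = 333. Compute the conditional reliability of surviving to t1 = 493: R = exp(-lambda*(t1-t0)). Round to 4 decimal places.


lambda = 0.0223
t0 = 333, t1 = 493
t1 - t0 = 160
lambda * (t1-t0) = 0.0223 * 160 = 3.568
R = exp(-3.568)
R = 0.0282

0.0282


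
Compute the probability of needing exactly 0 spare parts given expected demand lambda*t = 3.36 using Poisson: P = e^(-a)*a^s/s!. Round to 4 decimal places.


a = 3.36, s = 0
e^(-a) = e^(-3.36) = 0.0347
a^s = 3.36^0 = 1.0
s! = 1
P = 0.0347 * 1.0 / 1
P = 0.0347

0.0347


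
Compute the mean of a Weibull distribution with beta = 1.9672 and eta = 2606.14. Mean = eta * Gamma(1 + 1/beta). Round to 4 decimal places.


beta = 1.9672, eta = 2606.14
1/beta = 0.5083
1 + 1/beta = 1.5083
Gamma(1.5083) = 0.8865
Mean = 2606.14 * 0.8865
Mean = 2310.409

2310.409


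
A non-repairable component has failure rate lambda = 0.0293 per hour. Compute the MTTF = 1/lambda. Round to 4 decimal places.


lambda = 0.0293
MTTF = 1 / 0.0293
MTTF = 34.1297

34.1297


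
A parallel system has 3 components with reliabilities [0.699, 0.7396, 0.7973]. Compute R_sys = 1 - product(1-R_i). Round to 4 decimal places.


Components: [0.699, 0.7396, 0.7973]
(1 - 0.699) = 0.301, running product = 0.301
(1 - 0.7396) = 0.2604, running product = 0.0784
(1 - 0.7973) = 0.2027, running product = 0.0159
Product of (1-R_i) = 0.0159
R_sys = 1 - 0.0159 = 0.9841

0.9841


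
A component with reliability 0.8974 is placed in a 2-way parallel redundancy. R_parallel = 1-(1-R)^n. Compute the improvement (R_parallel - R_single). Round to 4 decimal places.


R_single = 0.8974, n = 2
1 - R_single = 0.1026
(1 - R_single)^n = 0.1026^2 = 0.0105
R_parallel = 1 - 0.0105 = 0.9895
Improvement = 0.9895 - 0.8974
Improvement = 0.0921

0.0921


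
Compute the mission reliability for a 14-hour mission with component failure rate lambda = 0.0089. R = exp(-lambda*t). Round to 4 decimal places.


lambda = 0.0089
mission_time = 14
lambda * t = 0.0089 * 14 = 0.1246
R = exp(-0.1246)
R = 0.8828

0.8828


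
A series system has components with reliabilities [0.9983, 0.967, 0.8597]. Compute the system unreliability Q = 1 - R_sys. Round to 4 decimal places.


Components: [0.9983, 0.967, 0.8597]
After component 1: product = 0.9983
After component 2: product = 0.9654
After component 3: product = 0.8299
R_sys = 0.8299
Q = 1 - 0.8299 = 0.1701

0.1701


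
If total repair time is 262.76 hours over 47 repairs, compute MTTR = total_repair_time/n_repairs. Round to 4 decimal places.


total_repair_time = 262.76
n_repairs = 47
MTTR = 262.76 / 47
MTTR = 5.5906

5.5906


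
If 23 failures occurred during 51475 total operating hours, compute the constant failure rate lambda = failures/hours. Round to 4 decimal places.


failures = 23
total_hours = 51475
lambda = 23 / 51475
lambda = 0.0004

0.0004


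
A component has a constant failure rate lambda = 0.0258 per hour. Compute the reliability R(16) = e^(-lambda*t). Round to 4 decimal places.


lambda = 0.0258
t = 16
lambda * t = 0.4128
R(t) = e^(-0.4128)
R(t) = 0.6618

0.6618


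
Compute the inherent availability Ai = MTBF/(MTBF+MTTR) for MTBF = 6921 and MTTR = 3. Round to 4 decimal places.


MTBF = 6921
MTTR = 3
MTBF + MTTR = 6924
Ai = 6921 / 6924
Ai = 0.9996

0.9996


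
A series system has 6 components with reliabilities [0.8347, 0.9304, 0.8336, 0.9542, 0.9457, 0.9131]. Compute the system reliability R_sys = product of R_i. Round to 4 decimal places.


Components: [0.8347, 0.9304, 0.8336, 0.9542, 0.9457, 0.9131]
After component 1 (R=0.8347): product = 0.8347
After component 2 (R=0.9304): product = 0.7766
After component 3 (R=0.8336): product = 0.6474
After component 4 (R=0.9542): product = 0.6177
After component 5 (R=0.9457): product = 0.5842
After component 6 (R=0.9131): product = 0.5334
R_sys = 0.5334

0.5334


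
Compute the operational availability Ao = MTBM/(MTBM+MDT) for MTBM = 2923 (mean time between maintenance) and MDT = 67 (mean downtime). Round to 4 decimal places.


MTBM = 2923
MDT = 67
MTBM + MDT = 2990
Ao = 2923 / 2990
Ao = 0.9776

0.9776


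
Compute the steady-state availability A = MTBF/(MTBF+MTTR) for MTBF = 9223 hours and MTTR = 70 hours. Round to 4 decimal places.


MTBF = 9223
MTTR = 70
MTBF + MTTR = 9293
A = 9223 / 9293
A = 0.9925

0.9925


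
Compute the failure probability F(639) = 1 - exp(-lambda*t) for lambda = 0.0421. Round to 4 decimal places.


lambda = 0.0421, t = 639
lambda * t = 26.9019
exp(-26.9019) = 0.0
F(t) = 1 - 0.0
F(t) = 1.0

1.0


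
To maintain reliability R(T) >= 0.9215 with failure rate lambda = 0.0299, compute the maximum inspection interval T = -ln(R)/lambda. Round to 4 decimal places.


R_target = 0.9215
lambda = 0.0299
-ln(0.9215) = 0.0818
T = 0.0818 / 0.0299
T = 2.7342

2.7342


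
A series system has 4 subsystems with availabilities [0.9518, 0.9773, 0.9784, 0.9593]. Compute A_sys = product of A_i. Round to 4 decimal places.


Subsystems: [0.9518, 0.9773, 0.9784, 0.9593]
After subsystem 1 (A=0.9518): product = 0.9518
After subsystem 2 (A=0.9773): product = 0.9302
After subsystem 3 (A=0.9784): product = 0.9101
After subsystem 4 (A=0.9593): product = 0.8731
A_sys = 0.8731

0.8731


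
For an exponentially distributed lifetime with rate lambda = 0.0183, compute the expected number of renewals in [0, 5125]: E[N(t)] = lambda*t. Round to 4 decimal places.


lambda = 0.0183
t = 5125
E[N(t)] = lambda * t
E[N(t)] = 0.0183 * 5125
E[N(t)] = 93.7875

93.7875


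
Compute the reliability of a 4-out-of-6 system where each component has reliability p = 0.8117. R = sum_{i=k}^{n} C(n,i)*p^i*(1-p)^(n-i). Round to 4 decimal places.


k = 4, n = 6, p = 0.8117
i=4: C(6,4)=15 * 0.8117^4 * 0.1883^2 = 0.2309
i=5: C(6,5)=6 * 0.8117^5 * 0.1883^1 = 0.3981
i=6: C(6,6)=1 * 0.8117^6 * 0.1883^0 = 0.286
R = sum of terms = 0.915

0.915


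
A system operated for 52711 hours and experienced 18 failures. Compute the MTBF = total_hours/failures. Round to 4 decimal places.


total_hours = 52711
failures = 18
MTBF = 52711 / 18
MTBF = 2928.3889

2928.3889


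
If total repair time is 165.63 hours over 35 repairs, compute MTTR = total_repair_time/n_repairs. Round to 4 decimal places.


total_repair_time = 165.63
n_repairs = 35
MTTR = 165.63 / 35
MTTR = 4.7323

4.7323


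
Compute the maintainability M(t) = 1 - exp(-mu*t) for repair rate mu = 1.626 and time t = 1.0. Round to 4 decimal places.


mu = 1.626, t = 1.0
mu * t = 1.626 * 1.0 = 1.626
exp(-1.626) = 0.1967
M(t) = 1 - 0.1967
M(t) = 0.8033

0.8033


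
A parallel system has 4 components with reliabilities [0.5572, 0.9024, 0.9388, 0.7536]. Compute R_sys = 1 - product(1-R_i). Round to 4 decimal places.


Components: [0.5572, 0.9024, 0.9388, 0.7536]
(1 - 0.5572) = 0.4428, running product = 0.4428
(1 - 0.9024) = 0.0976, running product = 0.0432
(1 - 0.9388) = 0.0612, running product = 0.0026
(1 - 0.7536) = 0.2464, running product = 0.0007
Product of (1-R_i) = 0.0007
R_sys = 1 - 0.0007 = 0.9993

0.9993


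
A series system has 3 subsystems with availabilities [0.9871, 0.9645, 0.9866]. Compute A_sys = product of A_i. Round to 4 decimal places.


Subsystems: [0.9871, 0.9645, 0.9866]
After subsystem 1 (A=0.9871): product = 0.9871
After subsystem 2 (A=0.9645): product = 0.9521
After subsystem 3 (A=0.9866): product = 0.9393
A_sys = 0.9393

0.9393


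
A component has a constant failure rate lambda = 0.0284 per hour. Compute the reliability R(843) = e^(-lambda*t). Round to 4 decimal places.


lambda = 0.0284
t = 843
lambda * t = 23.9412
R(t) = e^(-23.9412)
R(t) = 0.0

0.0


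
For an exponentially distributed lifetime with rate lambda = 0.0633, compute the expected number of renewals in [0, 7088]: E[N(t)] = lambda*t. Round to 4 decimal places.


lambda = 0.0633
t = 7088
E[N(t)] = lambda * t
E[N(t)] = 0.0633 * 7088
E[N(t)] = 448.6704

448.6704


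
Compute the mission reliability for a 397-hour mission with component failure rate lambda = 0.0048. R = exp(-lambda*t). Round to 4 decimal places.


lambda = 0.0048
mission_time = 397
lambda * t = 0.0048 * 397 = 1.9056
R = exp(-1.9056)
R = 0.1487

0.1487


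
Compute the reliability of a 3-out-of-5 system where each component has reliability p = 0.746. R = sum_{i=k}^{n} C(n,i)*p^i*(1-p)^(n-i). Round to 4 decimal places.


k = 3, n = 5, p = 0.746
i=3: C(5,3)=10 * 0.746^3 * 0.254^2 = 0.2678
i=4: C(5,4)=5 * 0.746^4 * 0.254^1 = 0.3933
i=5: C(5,5)=1 * 0.746^5 * 0.254^0 = 0.231
R = sum of terms = 0.8922

0.8922


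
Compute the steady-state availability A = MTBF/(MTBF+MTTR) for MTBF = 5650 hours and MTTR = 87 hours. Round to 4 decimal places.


MTBF = 5650
MTTR = 87
MTBF + MTTR = 5737
A = 5650 / 5737
A = 0.9848

0.9848


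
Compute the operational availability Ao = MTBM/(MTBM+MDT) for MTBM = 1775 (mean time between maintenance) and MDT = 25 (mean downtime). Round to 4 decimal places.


MTBM = 1775
MDT = 25
MTBM + MDT = 1800
Ao = 1775 / 1800
Ao = 0.9861

0.9861


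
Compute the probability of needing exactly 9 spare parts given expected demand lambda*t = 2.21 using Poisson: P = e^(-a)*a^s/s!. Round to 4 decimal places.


a = 2.21, s = 9
e^(-a) = e^(-2.21) = 0.1097
a^s = 2.21^9 = 1257.5651
s! = 362880
P = 0.1097 * 1257.5651 / 362880
P = 0.0004

0.0004


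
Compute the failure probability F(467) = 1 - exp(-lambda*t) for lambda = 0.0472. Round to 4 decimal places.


lambda = 0.0472, t = 467
lambda * t = 22.0424
exp(-22.0424) = 0.0
F(t) = 1 - 0.0
F(t) = 1.0

1.0


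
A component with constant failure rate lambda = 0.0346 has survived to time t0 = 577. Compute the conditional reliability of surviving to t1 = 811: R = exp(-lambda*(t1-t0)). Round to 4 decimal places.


lambda = 0.0346
t0 = 577, t1 = 811
t1 - t0 = 234
lambda * (t1-t0) = 0.0346 * 234 = 8.0964
R = exp(-8.0964)
R = 0.0003

0.0003


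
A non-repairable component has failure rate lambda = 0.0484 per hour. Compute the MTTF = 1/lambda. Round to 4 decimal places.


lambda = 0.0484
MTTF = 1 / 0.0484
MTTF = 20.6612

20.6612


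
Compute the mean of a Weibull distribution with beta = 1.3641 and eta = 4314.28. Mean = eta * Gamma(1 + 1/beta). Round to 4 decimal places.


beta = 1.3641, eta = 4314.28
1/beta = 0.7331
1 + 1/beta = 1.7331
Gamma(1.7331) = 0.9153
Mean = 4314.28 * 0.9153
Mean = 3948.9625

3948.9625


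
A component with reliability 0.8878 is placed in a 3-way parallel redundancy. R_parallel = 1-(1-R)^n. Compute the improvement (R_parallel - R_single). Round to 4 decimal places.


R_single = 0.8878, n = 3
1 - R_single = 0.1122
(1 - R_single)^n = 0.1122^3 = 0.0014
R_parallel = 1 - 0.0014 = 0.9986
Improvement = 0.9986 - 0.8878
Improvement = 0.1108

0.1108


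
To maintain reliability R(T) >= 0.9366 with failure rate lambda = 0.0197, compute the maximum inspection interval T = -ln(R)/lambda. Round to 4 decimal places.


R_target = 0.9366
lambda = 0.0197
-ln(0.9366) = 0.0655
T = 0.0655 / 0.0197
T = 3.3248

3.3248


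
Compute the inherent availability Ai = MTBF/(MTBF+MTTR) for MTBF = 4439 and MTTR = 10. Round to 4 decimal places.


MTBF = 4439
MTTR = 10
MTBF + MTTR = 4449
Ai = 4439 / 4449
Ai = 0.9978

0.9978


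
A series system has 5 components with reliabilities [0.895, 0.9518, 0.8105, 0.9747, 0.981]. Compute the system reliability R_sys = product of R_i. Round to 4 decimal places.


Components: [0.895, 0.9518, 0.8105, 0.9747, 0.981]
After component 1 (R=0.895): product = 0.895
After component 2 (R=0.9518): product = 0.8519
After component 3 (R=0.8105): product = 0.6904
After component 4 (R=0.9747): product = 0.673
After component 5 (R=0.981): product = 0.6602
R_sys = 0.6602

0.6602


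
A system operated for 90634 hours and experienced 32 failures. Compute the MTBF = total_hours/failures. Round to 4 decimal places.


total_hours = 90634
failures = 32
MTBF = 90634 / 32
MTBF = 2832.3125

2832.3125


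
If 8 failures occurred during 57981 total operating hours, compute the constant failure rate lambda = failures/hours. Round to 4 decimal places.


failures = 8
total_hours = 57981
lambda = 8 / 57981
lambda = 0.0001

0.0001


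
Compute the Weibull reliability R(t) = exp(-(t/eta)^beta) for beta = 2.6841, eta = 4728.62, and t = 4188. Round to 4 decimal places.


beta = 2.6841, eta = 4728.62, t = 4188
t/eta = 4188 / 4728.62 = 0.8857
(t/eta)^beta = 0.8857^2.6841 = 0.7219
R(t) = exp(-0.7219)
R(t) = 0.4858

0.4858


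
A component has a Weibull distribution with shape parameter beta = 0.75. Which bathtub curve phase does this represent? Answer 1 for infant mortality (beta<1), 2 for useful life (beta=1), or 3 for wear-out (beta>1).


beta = 0.75
Compare beta to 1:
beta < 1 => infant mortality (phase 1)
beta = 1 => useful life (phase 2)
beta > 1 => wear-out (phase 3)
Since beta = 0.75, this is infant mortality (decreasing failure rate)
Phase = 1

1


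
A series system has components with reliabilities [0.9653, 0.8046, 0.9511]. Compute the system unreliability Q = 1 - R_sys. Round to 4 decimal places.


Components: [0.9653, 0.8046, 0.9511]
After component 1: product = 0.9653
After component 2: product = 0.7767
After component 3: product = 0.7387
R_sys = 0.7387
Q = 1 - 0.7387 = 0.2613

0.2613
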